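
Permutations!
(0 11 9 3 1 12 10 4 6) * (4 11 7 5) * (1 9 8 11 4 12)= [7, 1, 2, 9, 6, 12, 0, 5, 11, 3, 4, 8, 10]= (0 7 5 12 10 4 6)(3 9)(8 11)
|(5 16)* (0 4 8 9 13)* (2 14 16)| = |(0 4 8 9 13)(2 14 16 5)| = 20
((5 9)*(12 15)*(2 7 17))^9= ((2 7 17)(5 9)(12 15))^9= (17)(5 9)(12 15)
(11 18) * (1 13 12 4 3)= (1 13 12 4 3)(11 18)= [0, 13, 2, 1, 3, 5, 6, 7, 8, 9, 10, 18, 4, 12, 14, 15, 16, 17, 11]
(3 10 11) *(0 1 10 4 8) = (0 1 10 11 3 4 8) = [1, 10, 2, 4, 8, 5, 6, 7, 0, 9, 11, 3]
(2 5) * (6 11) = (2 5)(6 11) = [0, 1, 5, 3, 4, 2, 11, 7, 8, 9, 10, 6]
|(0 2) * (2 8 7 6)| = 5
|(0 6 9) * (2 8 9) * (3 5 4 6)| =8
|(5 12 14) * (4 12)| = 4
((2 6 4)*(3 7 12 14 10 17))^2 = (2 4 6)(3 12 10)(7 14 17)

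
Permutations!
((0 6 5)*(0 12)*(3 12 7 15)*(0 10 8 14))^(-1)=(0 14 8 10 12 3 15 7 5 6)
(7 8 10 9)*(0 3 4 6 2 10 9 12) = (0 3 4 6 2 10 12)(7 8 9) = [3, 1, 10, 4, 6, 5, 2, 8, 9, 7, 12, 11, 0]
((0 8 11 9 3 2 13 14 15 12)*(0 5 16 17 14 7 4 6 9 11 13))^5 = (0 6 8 9 13 3 7 2 4)(5 12 15 14 17 16)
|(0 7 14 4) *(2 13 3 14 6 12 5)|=10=|(0 7 6 12 5 2 13 3 14 4)|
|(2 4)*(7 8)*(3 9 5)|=6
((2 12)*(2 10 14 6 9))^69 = ((2 12 10 14 6 9))^69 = (2 14)(6 12)(9 10)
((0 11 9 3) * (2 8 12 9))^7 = ((0 11 2 8 12 9 3))^7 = (12)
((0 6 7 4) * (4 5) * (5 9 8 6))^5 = (0 4 5)(6 7 9 8)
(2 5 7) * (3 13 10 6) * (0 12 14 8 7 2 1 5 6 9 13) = (0 12 14 8 7 1 5 2 6 3)(9 13 10) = [12, 5, 6, 0, 4, 2, 3, 1, 7, 13, 9, 11, 14, 10, 8]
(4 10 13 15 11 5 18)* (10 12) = (4 12 10 13 15 11 5 18) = [0, 1, 2, 3, 12, 18, 6, 7, 8, 9, 13, 5, 10, 15, 14, 11, 16, 17, 4]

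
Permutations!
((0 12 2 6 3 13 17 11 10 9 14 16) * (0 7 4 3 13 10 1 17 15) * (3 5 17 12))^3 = ((0 3 10 9 14 16 7 4 5 17 11 1 12 2 6 13 15))^3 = (0 9 7 17 12 13 3 14 4 11 2 15 10 16 5 1 6)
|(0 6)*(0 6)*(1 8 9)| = |(1 8 9)| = 3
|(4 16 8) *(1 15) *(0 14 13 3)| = |(0 14 13 3)(1 15)(4 16 8)| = 12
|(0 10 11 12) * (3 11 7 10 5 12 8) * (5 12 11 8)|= 2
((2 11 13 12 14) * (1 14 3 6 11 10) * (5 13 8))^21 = (1 14 2 10)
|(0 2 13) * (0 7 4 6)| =6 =|(0 2 13 7 4 6)|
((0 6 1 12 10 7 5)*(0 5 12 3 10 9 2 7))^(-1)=(0 10 3 1 6)(2 9 12 7)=((0 6 1 3 10)(2 7 12 9))^(-1)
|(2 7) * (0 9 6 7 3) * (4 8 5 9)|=|(0 4 8 5 9 6 7 2 3)|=9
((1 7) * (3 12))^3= (1 7)(3 12)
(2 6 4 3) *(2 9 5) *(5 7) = (2 6 4 3 9 7 5) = [0, 1, 6, 9, 3, 2, 4, 5, 8, 7]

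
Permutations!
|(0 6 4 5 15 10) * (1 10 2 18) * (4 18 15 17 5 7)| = 10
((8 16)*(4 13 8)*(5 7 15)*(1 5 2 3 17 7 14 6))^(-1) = (1 6 14 5)(2 15 7 17 3)(4 16 8 13)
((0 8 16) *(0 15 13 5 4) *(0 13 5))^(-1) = ((0 8 16 15 5 4 13))^(-1) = (0 13 4 5 15 16 8)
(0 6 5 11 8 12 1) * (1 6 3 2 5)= (0 3 2 5 11 8 12 6 1)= [3, 0, 5, 2, 4, 11, 1, 7, 12, 9, 10, 8, 6]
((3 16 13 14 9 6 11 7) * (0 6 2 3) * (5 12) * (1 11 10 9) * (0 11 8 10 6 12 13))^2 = ((0 12 5 13 14 1 8 10 9 2 3 16)(7 11))^2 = (0 5 14 8 9 3)(1 10 2 16 12 13)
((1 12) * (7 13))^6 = ((1 12)(7 13))^6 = (13)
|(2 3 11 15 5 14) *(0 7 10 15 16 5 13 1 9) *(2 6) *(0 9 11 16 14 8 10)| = 12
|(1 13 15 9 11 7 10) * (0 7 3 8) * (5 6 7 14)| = 13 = |(0 14 5 6 7 10 1 13 15 9 11 3 8)|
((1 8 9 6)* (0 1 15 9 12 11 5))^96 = ((0 1 8 12 11 5)(6 15 9))^96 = (15)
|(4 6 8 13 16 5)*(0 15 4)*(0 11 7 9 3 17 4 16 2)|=|(0 15 16 5 11 7 9 3 17 4 6 8 13 2)|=14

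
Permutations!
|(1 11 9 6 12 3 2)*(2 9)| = 12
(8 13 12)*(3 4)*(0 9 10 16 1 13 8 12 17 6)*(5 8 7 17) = (0 9 10 16 1 13 5 8 7 17 6)(3 4) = [9, 13, 2, 4, 3, 8, 0, 17, 7, 10, 16, 11, 12, 5, 14, 15, 1, 6]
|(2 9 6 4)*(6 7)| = 5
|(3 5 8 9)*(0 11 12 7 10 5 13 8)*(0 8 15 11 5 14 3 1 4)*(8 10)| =14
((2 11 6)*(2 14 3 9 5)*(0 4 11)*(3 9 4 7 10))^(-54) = ((0 7 10 3 4 11 6 14 9 5 2))^(-54) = (0 7 10 3 4 11 6 14 9 5 2)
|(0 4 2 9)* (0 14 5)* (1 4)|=7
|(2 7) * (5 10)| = 2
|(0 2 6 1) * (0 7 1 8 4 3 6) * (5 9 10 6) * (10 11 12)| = 18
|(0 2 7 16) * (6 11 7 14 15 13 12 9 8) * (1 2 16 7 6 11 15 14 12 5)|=10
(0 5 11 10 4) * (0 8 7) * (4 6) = (0 5 11 10 6 4 8 7) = [5, 1, 2, 3, 8, 11, 4, 0, 7, 9, 6, 10]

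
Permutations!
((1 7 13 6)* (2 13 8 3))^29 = ((1 7 8 3 2 13 6))^29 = (1 7 8 3 2 13 6)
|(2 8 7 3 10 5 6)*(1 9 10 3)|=8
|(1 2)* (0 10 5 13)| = 4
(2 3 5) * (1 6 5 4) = (1 6 5 2 3 4) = [0, 6, 3, 4, 1, 2, 5]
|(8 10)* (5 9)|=2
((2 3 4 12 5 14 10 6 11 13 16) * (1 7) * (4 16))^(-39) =(16)(1 7)(4 12 5 14 10 6 11 13)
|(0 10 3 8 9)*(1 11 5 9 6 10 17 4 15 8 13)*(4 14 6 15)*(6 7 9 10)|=30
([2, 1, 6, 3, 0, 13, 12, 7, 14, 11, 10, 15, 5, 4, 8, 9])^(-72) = (15)(0 13 12 2 4 5 6)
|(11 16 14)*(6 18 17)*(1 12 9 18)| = |(1 12 9 18 17 6)(11 16 14)| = 6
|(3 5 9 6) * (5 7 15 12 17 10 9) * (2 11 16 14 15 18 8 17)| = 24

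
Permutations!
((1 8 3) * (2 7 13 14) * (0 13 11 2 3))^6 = ((0 13 14 3 1 8)(2 7 11))^6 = (14)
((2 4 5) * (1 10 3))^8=((1 10 3)(2 4 5))^8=(1 3 10)(2 5 4)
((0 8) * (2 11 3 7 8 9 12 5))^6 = (0 3 5)(2 9 7)(8 11 12)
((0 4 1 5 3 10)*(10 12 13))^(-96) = (13)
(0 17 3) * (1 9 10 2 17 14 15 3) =[14, 9, 17, 0, 4, 5, 6, 7, 8, 10, 2, 11, 12, 13, 15, 3, 16, 1] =(0 14 15 3)(1 9 10 2 17)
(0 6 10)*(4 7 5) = (0 6 10)(4 7 5) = [6, 1, 2, 3, 7, 4, 10, 5, 8, 9, 0]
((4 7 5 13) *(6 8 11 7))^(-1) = ((4 6 8 11 7 5 13))^(-1) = (4 13 5 7 11 8 6)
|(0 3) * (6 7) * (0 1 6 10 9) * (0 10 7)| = |(0 3 1 6)(9 10)| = 4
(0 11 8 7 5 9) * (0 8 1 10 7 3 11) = (1 10 7 5 9 8 3 11) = [0, 10, 2, 11, 4, 9, 6, 5, 3, 8, 7, 1]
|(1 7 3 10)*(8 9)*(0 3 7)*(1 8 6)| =7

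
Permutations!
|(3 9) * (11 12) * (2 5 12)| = |(2 5 12 11)(3 9)| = 4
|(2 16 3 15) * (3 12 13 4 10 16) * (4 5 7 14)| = |(2 3 15)(4 10 16 12 13 5 7 14)| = 24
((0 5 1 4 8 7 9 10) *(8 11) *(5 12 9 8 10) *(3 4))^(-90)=((0 12 9 5 1 3 4 11 10)(7 8))^(-90)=(12)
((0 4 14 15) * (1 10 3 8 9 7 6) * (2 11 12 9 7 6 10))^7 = ((0 4 14 15)(1 2 11 12 9 6)(3 8 7 10))^7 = (0 15 14 4)(1 2 11 12 9 6)(3 10 7 8)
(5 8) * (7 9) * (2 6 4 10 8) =(2 6 4 10 8 5)(7 9) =[0, 1, 6, 3, 10, 2, 4, 9, 5, 7, 8]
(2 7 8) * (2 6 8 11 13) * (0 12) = (0 12)(2 7 11 13)(6 8) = [12, 1, 7, 3, 4, 5, 8, 11, 6, 9, 10, 13, 0, 2]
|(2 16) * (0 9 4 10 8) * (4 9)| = 4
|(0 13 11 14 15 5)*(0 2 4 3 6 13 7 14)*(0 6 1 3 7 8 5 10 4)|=60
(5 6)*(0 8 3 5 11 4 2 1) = (0 8 3 5 6 11 4 2 1) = [8, 0, 1, 5, 2, 6, 11, 7, 3, 9, 10, 4]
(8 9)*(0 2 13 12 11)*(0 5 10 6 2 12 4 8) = (0 12 11 5 10 6 2 13 4 8 9) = [12, 1, 13, 3, 8, 10, 2, 7, 9, 0, 6, 5, 11, 4]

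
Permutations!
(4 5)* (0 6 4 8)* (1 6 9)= (0 9 1 6 4 5 8)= [9, 6, 2, 3, 5, 8, 4, 7, 0, 1]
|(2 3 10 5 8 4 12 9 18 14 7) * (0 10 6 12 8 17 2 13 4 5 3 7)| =|(0 10 3 6 12 9 18 14)(2 7 13 4 8 5 17)| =56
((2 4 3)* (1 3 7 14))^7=((1 3 2 4 7 14))^7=(1 3 2 4 7 14)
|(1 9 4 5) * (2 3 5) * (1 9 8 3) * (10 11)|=|(1 8 3 5 9 4 2)(10 11)|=14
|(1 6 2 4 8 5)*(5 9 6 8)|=7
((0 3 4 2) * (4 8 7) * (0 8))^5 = (0 3)(2 8 7 4)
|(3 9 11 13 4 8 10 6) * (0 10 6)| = 14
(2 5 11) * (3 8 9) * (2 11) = (11)(2 5)(3 8 9) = [0, 1, 5, 8, 4, 2, 6, 7, 9, 3, 10, 11]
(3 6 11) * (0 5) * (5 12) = (0 12 5)(3 6 11) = [12, 1, 2, 6, 4, 0, 11, 7, 8, 9, 10, 3, 5]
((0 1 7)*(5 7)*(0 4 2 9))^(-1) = ((0 1 5 7 4 2 9))^(-1) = (0 9 2 4 7 5 1)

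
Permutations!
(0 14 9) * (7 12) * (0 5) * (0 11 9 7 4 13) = (0 14 7 12 4 13)(5 11 9) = [14, 1, 2, 3, 13, 11, 6, 12, 8, 5, 10, 9, 4, 0, 7]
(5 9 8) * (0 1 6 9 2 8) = (0 1 6 9)(2 8 5) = [1, 6, 8, 3, 4, 2, 9, 7, 5, 0]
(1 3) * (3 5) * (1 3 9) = (1 5 9) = [0, 5, 2, 3, 4, 9, 6, 7, 8, 1]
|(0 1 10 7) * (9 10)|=5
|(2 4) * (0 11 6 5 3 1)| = |(0 11 6 5 3 1)(2 4)| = 6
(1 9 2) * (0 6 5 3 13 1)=(0 6 5 3 13 1 9 2)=[6, 9, 0, 13, 4, 3, 5, 7, 8, 2, 10, 11, 12, 1]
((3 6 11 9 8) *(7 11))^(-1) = ((3 6 7 11 9 8))^(-1) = (3 8 9 11 7 6)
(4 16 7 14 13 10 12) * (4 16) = (7 14 13 10 12 16) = [0, 1, 2, 3, 4, 5, 6, 14, 8, 9, 12, 11, 16, 10, 13, 15, 7]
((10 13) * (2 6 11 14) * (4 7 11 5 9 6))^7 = (2 7 14 4 11)(5 9 6)(10 13)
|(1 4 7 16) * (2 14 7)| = |(1 4 2 14 7 16)| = 6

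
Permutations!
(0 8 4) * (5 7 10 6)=[8, 1, 2, 3, 0, 7, 5, 10, 4, 9, 6]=(0 8 4)(5 7 10 6)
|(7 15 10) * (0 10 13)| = 5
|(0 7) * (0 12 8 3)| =|(0 7 12 8 3)| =5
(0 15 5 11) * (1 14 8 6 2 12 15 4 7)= (0 4 7 1 14 8 6 2 12 15 5 11)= [4, 14, 12, 3, 7, 11, 2, 1, 6, 9, 10, 0, 15, 13, 8, 5]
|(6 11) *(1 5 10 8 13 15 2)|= 14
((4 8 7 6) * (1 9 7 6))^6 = ((1 9 7)(4 8 6))^6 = (9)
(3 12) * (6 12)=(3 6 12)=[0, 1, 2, 6, 4, 5, 12, 7, 8, 9, 10, 11, 3]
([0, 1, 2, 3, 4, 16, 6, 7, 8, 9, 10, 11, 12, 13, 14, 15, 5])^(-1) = [0, 1, 2, 3, 4, 16, 6, 7, 8, 9, 10, 11, 12, 13, 14, 15, 5]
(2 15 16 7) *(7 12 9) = (2 15 16 12 9 7) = [0, 1, 15, 3, 4, 5, 6, 2, 8, 7, 10, 11, 9, 13, 14, 16, 12]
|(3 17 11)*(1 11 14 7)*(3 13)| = |(1 11 13 3 17 14 7)| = 7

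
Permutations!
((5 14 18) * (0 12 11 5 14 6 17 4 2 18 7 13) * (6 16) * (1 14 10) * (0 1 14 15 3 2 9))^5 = ((0 12 11 5 16 6 17 4 9)(1 15 3 2 18 10 14 7 13))^5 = (0 6 12 17 11 4 5 9 16)(1 10 15 14 3 7 2 13 18)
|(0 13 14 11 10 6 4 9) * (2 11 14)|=|(14)(0 13 2 11 10 6 4 9)|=8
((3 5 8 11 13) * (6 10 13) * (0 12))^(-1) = (0 12)(3 13 10 6 11 8 5)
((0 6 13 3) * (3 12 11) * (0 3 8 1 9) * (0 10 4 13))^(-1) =(0 6)(1 8 11 12 13 4 10 9)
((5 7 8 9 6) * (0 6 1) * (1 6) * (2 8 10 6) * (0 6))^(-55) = (0 10 7 5 6 1)(2 9 8)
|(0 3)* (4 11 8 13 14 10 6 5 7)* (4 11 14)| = 18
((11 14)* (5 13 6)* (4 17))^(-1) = ((4 17)(5 13 6)(11 14))^(-1) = (4 17)(5 6 13)(11 14)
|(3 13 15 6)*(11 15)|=5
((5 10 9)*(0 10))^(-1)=(0 5 9 10)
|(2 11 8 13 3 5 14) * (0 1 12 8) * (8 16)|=11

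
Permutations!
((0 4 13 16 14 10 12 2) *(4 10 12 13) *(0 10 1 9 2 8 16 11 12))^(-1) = ((0 1 9 2 10 13 11 12 8 16 14))^(-1) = (0 14 16 8 12 11 13 10 2 9 1)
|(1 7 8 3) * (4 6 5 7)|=|(1 4 6 5 7 8 3)|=7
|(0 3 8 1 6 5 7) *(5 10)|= |(0 3 8 1 6 10 5 7)|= 8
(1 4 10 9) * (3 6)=[0, 4, 2, 6, 10, 5, 3, 7, 8, 1, 9]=(1 4 10 9)(3 6)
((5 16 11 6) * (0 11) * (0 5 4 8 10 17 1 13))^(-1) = (0 13 1 17 10 8 4 6 11)(5 16)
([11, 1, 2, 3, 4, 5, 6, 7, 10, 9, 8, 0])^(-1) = [11, 1, 2, 3, 4, 5, 6, 7, 10, 9, 8, 0]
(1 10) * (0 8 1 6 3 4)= [8, 10, 2, 4, 0, 5, 3, 7, 1, 9, 6]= (0 8 1 10 6 3 4)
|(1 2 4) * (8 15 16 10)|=12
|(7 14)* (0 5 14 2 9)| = 6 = |(0 5 14 7 2 9)|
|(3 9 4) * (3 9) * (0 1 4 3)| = |(0 1 4 9 3)| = 5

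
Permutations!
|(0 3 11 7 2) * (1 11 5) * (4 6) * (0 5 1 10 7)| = |(0 3 1 11)(2 5 10 7)(4 6)| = 4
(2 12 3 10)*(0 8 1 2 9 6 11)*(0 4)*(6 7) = [8, 2, 12, 10, 0, 5, 11, 6, 1, 7, 9, 4, 3] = (0 8 1 2 12 3 10 9 7 6 11 4)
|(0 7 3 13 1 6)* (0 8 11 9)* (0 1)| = 20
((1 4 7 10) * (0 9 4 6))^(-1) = (0 6 1 10 7 4 9)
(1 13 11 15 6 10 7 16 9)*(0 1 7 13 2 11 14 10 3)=(0 1 2 11 15 6 3)(7 16 9)(10 13 14)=[1, 2, 11, 0, 4, 5, 3, 16, 8, 7, 13, 15, 12, 14, 10, 6, 9]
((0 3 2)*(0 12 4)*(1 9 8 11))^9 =(0 4 12 2 3)(1 9 8 11)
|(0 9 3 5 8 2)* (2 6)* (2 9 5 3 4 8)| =12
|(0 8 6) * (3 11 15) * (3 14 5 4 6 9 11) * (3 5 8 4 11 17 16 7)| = 30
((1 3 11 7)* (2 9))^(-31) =(1 3 11 7)(2 9) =((1 3 11 7)(2 9))^(-31)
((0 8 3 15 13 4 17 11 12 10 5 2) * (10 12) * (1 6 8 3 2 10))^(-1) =(0 2 8 6 1 11 17 4 13 15 3)(5 10)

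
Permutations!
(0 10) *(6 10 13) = (0 13 6 10) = [13, 1, 2, 3, 4, 5, 10, 7, 8, 9, 0, 11, 12, 6]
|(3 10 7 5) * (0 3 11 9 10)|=|(0 3)(5 11 9 10 7)|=10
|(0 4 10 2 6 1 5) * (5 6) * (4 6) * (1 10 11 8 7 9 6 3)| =12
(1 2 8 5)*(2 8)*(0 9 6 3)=(0 9 6 3)(1 8 5)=[9, 8, 2, 0, 4, 1, 3, 7, 5, 6]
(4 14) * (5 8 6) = (4 14)(5 8 6) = [0, 1, 2, 3, 14, 8, 5, 7, 6, 9, 10, 11, 12, 13, 4]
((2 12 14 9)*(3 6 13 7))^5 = ((2 12 14 9)(3 6 13 7))^5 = (2 12 14 9)(3 6 13 7)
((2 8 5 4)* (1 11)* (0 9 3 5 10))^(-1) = ((0 9 3 5 4 2 8 10)(1 11))^(-1) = (0 10 8 2 4 5 3 9)(1 11)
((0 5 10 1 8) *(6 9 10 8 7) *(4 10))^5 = (0 8 5)(1 10 4 9 6 7)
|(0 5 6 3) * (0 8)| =5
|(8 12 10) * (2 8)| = 4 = |(2 8 12 10)|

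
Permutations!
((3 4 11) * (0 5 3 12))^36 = (12)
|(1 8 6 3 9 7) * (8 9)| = |(1 9 7)(3 8 6)| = 3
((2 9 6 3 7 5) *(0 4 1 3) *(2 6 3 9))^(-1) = ((0 4 1 9 3 7 5 6))^(-1) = (0 6 5 7 3 9 1 4)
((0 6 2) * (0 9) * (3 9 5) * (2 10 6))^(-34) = ((0 2 5 3 9)(6 10))^(-34) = (10)(0 2 5 3 9)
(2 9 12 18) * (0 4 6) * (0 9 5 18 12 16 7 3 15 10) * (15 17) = (0 4 6 9 16 7 3 17 15 10)(2 5 18) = [4, 1, 5, 17, 6, 18, 9, 3, 8, 16, 0, 11, 12, 13, 14, 10, 7, 15, 2]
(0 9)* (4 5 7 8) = (0 9)(4 5 7 8) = [9, 1, 2, 3, 5, 7, 6, 8, 4, 0]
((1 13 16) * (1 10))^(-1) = ((1 13 16 10))^(-1) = (1 10 16 13)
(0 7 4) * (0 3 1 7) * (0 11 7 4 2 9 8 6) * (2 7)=(0 11 2 9 8 6)(1 4 3)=[11, 4, 9, 1, 3, 5, 0, 7, 6, 8, 10, 2]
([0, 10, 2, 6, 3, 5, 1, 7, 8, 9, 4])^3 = (1 3 10 6 4)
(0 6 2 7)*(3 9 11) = [6, 1, 7, 9, 4, 5, 2, 0, 8, 11, 10, 3] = (0 6 2 7)(3 9 11)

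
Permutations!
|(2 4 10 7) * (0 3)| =|(0 3)(2 4 10 7)| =4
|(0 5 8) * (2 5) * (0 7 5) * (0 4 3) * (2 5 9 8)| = |(0 5 2 4 3)(7 9 8)| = 15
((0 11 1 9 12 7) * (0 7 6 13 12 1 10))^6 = (13)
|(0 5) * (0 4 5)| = |(4 5)| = 2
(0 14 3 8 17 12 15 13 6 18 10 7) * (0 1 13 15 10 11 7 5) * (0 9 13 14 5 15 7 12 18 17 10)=[5, 14, 2, 8, 4, 9, 17, 1, 10, 13, 15, 12, 0, 6, 3, 7, 16, 18, 11]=(0 5 9 13 6 17 18 11 12)(1 14 3 8 10 15 7)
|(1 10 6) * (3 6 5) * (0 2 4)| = 15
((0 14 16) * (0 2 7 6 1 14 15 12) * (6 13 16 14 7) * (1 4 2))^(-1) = ((0 15 12)(1 7 13 16)(2 6 4))^(-1) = (0 12 15)(1 16 13 7)(2 4 6)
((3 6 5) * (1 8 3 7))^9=((1 8 3 6 5 7))^9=(1 6)(3 7)(5 8)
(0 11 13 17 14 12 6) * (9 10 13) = (0 11 9 10 13 17 14 12 6) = [11, 1, 2, 3, 4, 5, 0, 7, 8, 10, 13, 9, 6, 17, 12, 15, 16, 14]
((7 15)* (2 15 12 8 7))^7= (2 15)(7 12 8)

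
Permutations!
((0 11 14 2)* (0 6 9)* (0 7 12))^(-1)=(0 12 7 9 6 2 14 11)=((0 11 14 2 6 9 7 12))^(-1)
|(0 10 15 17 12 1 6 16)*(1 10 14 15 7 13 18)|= |(0 14 15 17 12 10 7 13 18 1 6 16)|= 12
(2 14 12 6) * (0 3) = (0 3)(2 14 12 6) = [3, 1, 14, 0, 4, 5, 2, 7, 8, 9, 10, 11, 6, 13, 12]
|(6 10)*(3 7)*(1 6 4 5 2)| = |(1 6 10 4 5 2)(3 7)| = 6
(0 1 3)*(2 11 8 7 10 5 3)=(0 1 2 11 8 7 10 5 3)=[1, 2, 11, 0, 4, 3, 6, 10, 7, 9, 5, 8]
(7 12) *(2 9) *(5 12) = (2 9)(5 12 7) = [0, 1, 9, 3, 4, 12, 6, 5, 8, 2, 10, 11, 7]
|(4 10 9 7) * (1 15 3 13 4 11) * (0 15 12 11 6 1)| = |(0 15 3 13 4 10 9 7 6 1 12 11)| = 12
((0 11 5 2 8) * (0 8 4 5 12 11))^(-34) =(12)(2 5 4)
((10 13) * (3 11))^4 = ((3 11)(10 13))^4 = (13)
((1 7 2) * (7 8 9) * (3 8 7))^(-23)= (1 7 2)(3 8 9)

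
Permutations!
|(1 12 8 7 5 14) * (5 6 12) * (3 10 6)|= 6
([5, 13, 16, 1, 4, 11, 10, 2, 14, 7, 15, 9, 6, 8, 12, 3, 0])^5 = [2, 6, 9, 12, 4, 16, 13, 11, 15, 5, 8, 0, 1, 10, 3, 14, 7]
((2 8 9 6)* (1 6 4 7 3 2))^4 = ((1 6)(2 8 9 4 7 3))^4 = (2 7 9)(3 4 8)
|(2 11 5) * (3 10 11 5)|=6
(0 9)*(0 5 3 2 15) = (0 9 5 3 2 15) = [9, 1, 15, 2, 4, 3, 6, 7, 8, 5, 10, 11, 12, 13, 14, 0]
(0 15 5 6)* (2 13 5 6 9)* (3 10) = (0 15 6)(2 13 5 9)(3 10) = [15, 1, 13, 10, 4, 9, 0, 7, 8, 2, 3, 11, 12, 5, 14, 6]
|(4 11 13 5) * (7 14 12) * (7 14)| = |(4 11 13 5)(12 14)| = 4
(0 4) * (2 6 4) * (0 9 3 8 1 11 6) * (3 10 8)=(0 2)(1 11 6 4 9 10 8)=[2, 11, 0, 3, 9, 5, 4, 7, 1, 10, 8, 6]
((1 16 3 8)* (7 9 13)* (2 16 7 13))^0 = ((1 7 9 2 16 3 8))^0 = (16)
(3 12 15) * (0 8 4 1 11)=(0 8 4 1 11)(3 12 15)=[8, 11, 2, 12, 1, 5, 6, 7, 4, 9, 10, 0, 15, 13, 14, 3]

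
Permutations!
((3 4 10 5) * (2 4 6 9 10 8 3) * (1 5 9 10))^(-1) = (1 9 10 6 3 8 4 2 5)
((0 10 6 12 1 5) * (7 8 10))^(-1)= (0 5 1 12 6 10 8 7)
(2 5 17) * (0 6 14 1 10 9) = (0 6 14 1 10 9)(2 5 17) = [6, 10, 5, 3, 4, 17, 14, 7, 8, 0, 9, 11, 12, 13, 1, 15, 16, 2]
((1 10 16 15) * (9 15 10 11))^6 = (16)(1 9)(11 15)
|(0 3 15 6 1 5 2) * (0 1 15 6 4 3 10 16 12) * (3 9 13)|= 12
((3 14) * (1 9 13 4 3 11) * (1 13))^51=(1 9)(3 14 11 13 4)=((1 9)(3 14 11 13 4))^51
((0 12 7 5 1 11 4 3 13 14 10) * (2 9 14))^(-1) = (0 10 14 9 2 13 3 4 11 1 5 7 12)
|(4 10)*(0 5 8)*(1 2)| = |(0 5 8)(1 2)(4 10)| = 6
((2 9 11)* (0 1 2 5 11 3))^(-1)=((0 1 2 9 3)(5 11))^(-1)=(0 3 9 2 1)(5 11)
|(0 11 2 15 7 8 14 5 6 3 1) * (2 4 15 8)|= |(0 11 4 15 7 2 8 14 5 6 3 1)|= 12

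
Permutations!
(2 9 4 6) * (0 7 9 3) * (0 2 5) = (0 7 9 4 6 5)(2 3) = [7, 1, 3, 2, 6, 0, 5, 9, 8, 4]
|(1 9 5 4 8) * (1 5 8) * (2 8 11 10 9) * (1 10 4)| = 4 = |(1 2 8 5)(4 10 9 11)|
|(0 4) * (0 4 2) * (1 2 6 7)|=5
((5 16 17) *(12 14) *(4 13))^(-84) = ((4 13)(5 16 17)(12 14))^(-84) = (17)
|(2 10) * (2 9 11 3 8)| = 6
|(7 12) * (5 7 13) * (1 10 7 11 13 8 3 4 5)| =10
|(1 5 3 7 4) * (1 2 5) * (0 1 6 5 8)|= 9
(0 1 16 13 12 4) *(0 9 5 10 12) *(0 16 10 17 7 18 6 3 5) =[1, 10, 2, 5, 9, 17, 3, 18, 8, 0, 12, 11, 4, 16, 14, 15, 13, 7, 6] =(0 1 10 12 4 9)(3 5 17 7 18 6)(13 16)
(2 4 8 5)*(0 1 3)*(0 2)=[1, 3, 4, 2, 8, 0, 6, 7, 5]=(0 1 3 2 4 8 5)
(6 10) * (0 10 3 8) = (0 10 6 3 8) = [10, 1, 2, 8, 4, 5, 3, 7, 0, 9, 6]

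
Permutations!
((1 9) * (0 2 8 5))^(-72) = (9) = ((0 2 8 5)(1 9))^(-72)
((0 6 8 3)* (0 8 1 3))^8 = ((0 6 1 3 8))^8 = (0 3 6 8 1)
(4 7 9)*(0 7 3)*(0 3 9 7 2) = (0 2)(4 9) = [2, 1, 0, 3, 9, 5, 6, 7, 8, 4]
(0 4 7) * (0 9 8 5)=(0 4 7 9 8 5)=[4, 1, 2, 3, 7, 0, 6, 9, 5, 8]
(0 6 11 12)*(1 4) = [6, 4, 2, 3, 1, 5, 11, 7, 8, 9, 10, 12, 0] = (0 6 11 12)(1 4)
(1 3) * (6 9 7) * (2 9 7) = (1 3)(2 9)(6 7) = [0, 3, 9, 1, 4, 5, 7, 6, 8, 2]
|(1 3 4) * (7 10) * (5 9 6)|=|(1 3 4)(5 9 6)(7 10)|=6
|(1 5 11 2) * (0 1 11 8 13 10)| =6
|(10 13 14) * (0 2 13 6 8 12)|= |(0 2 13 14 10 6 8 12)|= 8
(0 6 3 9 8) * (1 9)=(0 6 3 1 9 8)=[6, 9, 2, 1, 4, 5, 3, 7, 0, 8]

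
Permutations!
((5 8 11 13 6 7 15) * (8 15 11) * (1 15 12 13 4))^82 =((1 15 5 12 13 6 7 11 4))^82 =(1 15 5 12 13 6 7 11 4)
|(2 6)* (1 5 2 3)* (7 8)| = 10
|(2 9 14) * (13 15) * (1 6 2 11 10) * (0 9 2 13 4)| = 10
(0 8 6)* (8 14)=(0 14 8 6)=[14, 1, 2, 3, 4, 5, 0, 7, 6, 9, 10, 11, 12, 13, 8]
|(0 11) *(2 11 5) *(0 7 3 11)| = |(0 5 2)(3 11 7)| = 3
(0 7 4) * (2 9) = (0 7 4)(2 9) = [7, 1, 9, 3, 0, 5, 6, 4, 8, 2]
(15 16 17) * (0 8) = [8, 1, 2, 3, 4, 5, 6, 7, 0, 9, 10, 11, 12, 13, 14, 16, 17, 15] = (0 8)(15 16 17)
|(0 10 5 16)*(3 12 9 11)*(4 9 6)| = 12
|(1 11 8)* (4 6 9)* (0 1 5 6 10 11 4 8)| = 20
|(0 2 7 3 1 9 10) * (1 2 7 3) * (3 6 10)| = 8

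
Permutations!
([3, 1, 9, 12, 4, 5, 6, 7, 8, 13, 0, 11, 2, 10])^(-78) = [10, 1, 12, 0, 4, 5, 6, 7, 8, 2, 13, 11, 3, 9]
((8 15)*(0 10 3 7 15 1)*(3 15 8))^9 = (0 15 7 1 10 3 8)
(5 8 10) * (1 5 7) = [0, 5, 2, 3, 4, 8, 6, 1, 10, 9, 7] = (1 5 8 10 7)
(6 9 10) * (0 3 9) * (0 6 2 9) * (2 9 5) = (0 3)(2 5)(9 10) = [3, 1, 5, 0, 4, 2, 6, 7, 8, 10, 9]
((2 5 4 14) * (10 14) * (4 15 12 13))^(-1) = (2 14 10 4 13 12 15 5)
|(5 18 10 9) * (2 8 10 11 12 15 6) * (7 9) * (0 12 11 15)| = 18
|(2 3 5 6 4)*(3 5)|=4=|(2 5 6 4)|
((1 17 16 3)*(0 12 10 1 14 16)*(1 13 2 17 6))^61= ((0 12 10 13 2 17)(1 6)(3 14 16))^61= (0 12 10 13 2 17)(1 6)(3 14 16)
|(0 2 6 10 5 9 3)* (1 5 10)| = 7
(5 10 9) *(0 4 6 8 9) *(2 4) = (0 2 4 6 8 9 5 10) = [2, 1, 4, 3, 6, 10, 8, 7, 9, 5, 0]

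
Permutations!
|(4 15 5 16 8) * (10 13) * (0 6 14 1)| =20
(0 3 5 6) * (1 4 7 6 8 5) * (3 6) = (0 6)(1 4 7 3)(5 8) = [6, 4, 2, 1, 7, 8, 0, 3, 5]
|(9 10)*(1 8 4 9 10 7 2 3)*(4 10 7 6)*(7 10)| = |(10)(1 8 7 2 3)(4 9 6)| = 15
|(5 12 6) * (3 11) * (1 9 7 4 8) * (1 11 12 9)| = |(3 12 6 5 9 7 4 8 11)| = 9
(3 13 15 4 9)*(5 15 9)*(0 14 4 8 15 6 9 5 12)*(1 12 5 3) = (0 14 4 5 6 9 1 12)(3 13)(8 15) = [14, 12, 2, 13, 5, 6, 9, 7, 15, 1, 10, 11, 0, 3, 4, 8]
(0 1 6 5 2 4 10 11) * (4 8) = (0 1 6 5 2 8 4 10 11) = [1, 6, 8, 3, 10, 2, 5, 7, 4, 9, 11, 0]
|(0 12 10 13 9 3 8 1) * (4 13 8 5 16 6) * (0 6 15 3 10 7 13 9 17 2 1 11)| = |(0 12 7 13 17 2 1 6 4 9 10 8 11)(3 5 16 15)| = 52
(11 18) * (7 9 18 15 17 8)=(7 9 18 11 15 17 8)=[0, 1, 2, 3, 4, 5, 6, 9, 7, 18, 10, 15, 12, 13, 14, 17, 16, 8, 11]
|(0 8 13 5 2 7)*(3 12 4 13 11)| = |(0 8 11 3 12 4 13 5 2 7)| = 10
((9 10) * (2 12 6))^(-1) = (2 6 12)(9 10)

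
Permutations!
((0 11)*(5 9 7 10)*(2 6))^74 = ((0 11)(2 6)(5 9 7 10))^74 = (11)(5 7)(9 10)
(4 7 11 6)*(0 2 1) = (0 2 1)(4 7 11 6) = [2, 0, 1, 3, 7, 5, 4, 11, 8, 9, 10, 6]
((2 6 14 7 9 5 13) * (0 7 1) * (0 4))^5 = (0 2)(1 5)(4 13)(6 7)(9 14)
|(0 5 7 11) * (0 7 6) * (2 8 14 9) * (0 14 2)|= 10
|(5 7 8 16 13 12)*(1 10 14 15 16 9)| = 11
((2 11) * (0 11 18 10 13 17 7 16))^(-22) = ((0 11 2 18 10 13 17 7 16))^(-22) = (0 13 11 17 2 7 18 16 10)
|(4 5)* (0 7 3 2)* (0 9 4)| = |(0 7 3 2 9 4 5)| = 7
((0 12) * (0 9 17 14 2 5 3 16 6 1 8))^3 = (0 17 5 6)(1 12 14 3)(2 16 8 9)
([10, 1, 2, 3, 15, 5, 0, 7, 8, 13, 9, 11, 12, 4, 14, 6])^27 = (0 6 15 4 13 9 10)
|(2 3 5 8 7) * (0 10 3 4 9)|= 9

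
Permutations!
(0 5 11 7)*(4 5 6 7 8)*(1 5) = [6, 5, 2, 3, 1, 11, 7, 0, 4, 9, 10, 8] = (0 6 7)(1 5 11 8 4)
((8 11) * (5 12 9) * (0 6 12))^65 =((0 6 12 9 5)(8 11))^65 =(12)(8 11)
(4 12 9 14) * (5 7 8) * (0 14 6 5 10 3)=(0 14 4 12 9 6 5 7 8 10 3)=[14, 1, 2, 0, 12, 7, 5, 8, 10, 6, 3, 11, 9, 13, 4]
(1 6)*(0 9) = (0 9)(1 6) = [9, 6, 2, 3, 4, 5, 1, 7, 8, 0]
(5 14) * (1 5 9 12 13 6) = (1 5 14 9 12 13 6) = [0, 5, 2, 3, 4, 14, 1, 7, 8, 12, 10, 11, 13, 6, 9]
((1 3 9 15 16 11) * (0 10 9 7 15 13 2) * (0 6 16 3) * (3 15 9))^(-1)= ((0 10 3 7 9 13 2 6 16 11 1))^(-1)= (0 1 11 16 6 2 13 9 7 3 10)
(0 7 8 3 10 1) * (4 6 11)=(0 7 8 3 10 1)(4 6 11)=[7, 0, 2, 10, 6, 5, 11, 8, 3, 9, 1, 4]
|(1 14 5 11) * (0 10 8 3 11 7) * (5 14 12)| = 9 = |(14)(0 10 8 3 11 1 12 5 7)|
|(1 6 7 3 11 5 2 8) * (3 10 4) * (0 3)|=|(0 3 11 5 2 8 1 6 7 10 4)|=11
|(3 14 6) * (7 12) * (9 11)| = 6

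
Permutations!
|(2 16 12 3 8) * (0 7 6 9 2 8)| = |(0 7 6 9 2 16 12 3)| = 8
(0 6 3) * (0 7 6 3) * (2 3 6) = [6, 1, 3, 7, 4, 5, 0, 2] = (0 6)(2 3 7)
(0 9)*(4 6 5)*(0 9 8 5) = [8, 1, 2, 3, 6, 4, 0, 7, 5, 9] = (9)(0 8 5 4 6)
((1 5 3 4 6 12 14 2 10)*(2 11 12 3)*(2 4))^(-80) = ((1 5 4 6 3 2 10)(11 12 14))^(-80) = (1 3 5 2 4 10 6)(11 12 14)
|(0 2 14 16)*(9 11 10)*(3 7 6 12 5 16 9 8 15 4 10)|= 44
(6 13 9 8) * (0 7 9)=(0 7 9 8 6 13)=[7, 1, 2, 3, 4, 5, 13, 9, 6, 8, 10, 11, 12, 0]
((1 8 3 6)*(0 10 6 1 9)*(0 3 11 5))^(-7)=(0 6 3 8 5 10 9 1 11)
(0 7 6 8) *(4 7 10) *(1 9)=(0 10 4 7 6 8)(1 9)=[10, 9, 2, 3, 7, 5, 8, 6, 0, 1, 4]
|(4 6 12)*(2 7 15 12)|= |(2 7 15 12 4 6)|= 6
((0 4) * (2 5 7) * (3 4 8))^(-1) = ((0 8 3 4)(2 5 7))^(-1) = (0 4 3 8)(2 7 5)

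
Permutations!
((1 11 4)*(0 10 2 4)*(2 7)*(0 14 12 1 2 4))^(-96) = ((0 10 7 4 2)(1 11 14 12))^(-96) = (14)(0 2 4 7 10)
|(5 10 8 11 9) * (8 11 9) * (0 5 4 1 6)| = |(0 5 10 11 8 9 4 1 6)| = 9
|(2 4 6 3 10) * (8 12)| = |(2 4 6 3 10)(8 12)| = 10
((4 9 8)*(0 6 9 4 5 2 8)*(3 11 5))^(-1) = ((0 6 9)(2 8 3 11 5))^(-1) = (0 9 6)(2 5 11 3 8)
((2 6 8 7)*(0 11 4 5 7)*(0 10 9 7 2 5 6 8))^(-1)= (0 6 4 11)(2 5 7 9 10 8)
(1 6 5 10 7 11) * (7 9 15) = (1 6 5 10 9 15 7 11) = [0, 6, 2, 3, 4, 10, 5, 11, 8, 15, 9, 1, 12, 13, 14, 7]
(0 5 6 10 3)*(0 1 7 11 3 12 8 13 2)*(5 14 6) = [14, 7, 0, 1, 4, 5, 10, 11, 13, 9, 12, 3, 8, 2, 6] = (0 14 6 10 12 8 13 2)(1 7 11 3)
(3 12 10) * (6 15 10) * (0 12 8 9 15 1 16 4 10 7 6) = (0 12)(1 16 4 10 3 8 9 15 7 6) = [12, 16, 2, 8, 10, 5, 1, 6, 9, 15, 3, 11, 0, 13, 14, 7, 4]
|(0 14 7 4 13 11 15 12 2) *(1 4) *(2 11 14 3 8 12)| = 35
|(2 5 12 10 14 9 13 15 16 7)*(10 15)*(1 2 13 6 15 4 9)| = |(1 2 5 12 4 9 6 15 16 7 13 10 14)| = 13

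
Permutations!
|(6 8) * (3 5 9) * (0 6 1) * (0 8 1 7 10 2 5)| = 10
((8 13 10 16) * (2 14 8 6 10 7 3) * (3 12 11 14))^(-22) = (6 16 10)(7 11 8)(12 14 13)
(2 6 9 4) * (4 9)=(9)(2 6 4)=[0, 1, 6, 3, 2, 5, 4, 7, 8, 9]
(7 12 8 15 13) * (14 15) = (7 12 8 14 15 13) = [0, 1, 2, 3, 4, 5, 6, 12, 14, 9, 10, 11, 8, 7, 15, 13]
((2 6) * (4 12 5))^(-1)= ((2 6)(4 12 5))^(-1)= (2 6)(4 5 12)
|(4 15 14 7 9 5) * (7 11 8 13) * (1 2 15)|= 11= |(1 2 15 14 11 8 13 7 9 5 4)|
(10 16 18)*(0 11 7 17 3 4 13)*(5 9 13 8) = [11, 1, 2, 4, 8, 9, 6, 17, 5, 13, 16, 7, 12, 0, 14, 15, 18, 3, 10] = (0 11 7 17 3 4 8 5 9 13)(10 16 18)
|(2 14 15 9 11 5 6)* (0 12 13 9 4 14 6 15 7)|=10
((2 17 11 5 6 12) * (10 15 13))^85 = ((2 17 11 5 6 12)(10 15 13))^85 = (2 17 11 5 6 12)(10 15 13)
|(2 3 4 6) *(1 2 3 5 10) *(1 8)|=15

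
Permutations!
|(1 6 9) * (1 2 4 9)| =6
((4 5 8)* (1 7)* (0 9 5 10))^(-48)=((0 9 5 8 4 10)(1 7))^(-48)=(10)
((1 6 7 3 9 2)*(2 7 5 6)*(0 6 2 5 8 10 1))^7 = ((0 6 8 10 1 5 2)(3 9 7))^7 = (10)(3 9 7)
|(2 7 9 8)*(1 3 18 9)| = 7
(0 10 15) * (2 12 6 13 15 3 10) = (0 2 12 6 13 15)(3 10) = [2, 1, 12, 10, 4, 5, 13, 7, 8, 9, 3, 11, 6, 15, 14, 0]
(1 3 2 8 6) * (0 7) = (0 7)(1 3 2 8 6) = [7, 3, 8, 2, 4, 5, 1, 0, 6]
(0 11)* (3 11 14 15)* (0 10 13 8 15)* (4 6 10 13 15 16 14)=[4, 1, 2, 11, 6, 5, 10, 7, 16, 9, 15, 13, 12, 8, 0, 3, 14]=(0 4 6 10 15 3 11 13 8 16 14)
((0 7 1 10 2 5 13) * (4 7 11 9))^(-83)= ((0 11 9 4 7 1 10 2 5 13))^(-83)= (0 2 7 11 5 1 9 13 10 4)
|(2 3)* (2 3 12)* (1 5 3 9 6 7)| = 6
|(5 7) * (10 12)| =|(5 7)(10 12)| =2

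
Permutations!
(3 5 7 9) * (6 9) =[0, 1, 2, 5, 4, 7, 9, 6, 8, 3] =(3 5 7 6 9)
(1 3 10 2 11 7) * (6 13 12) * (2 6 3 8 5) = [0, 8, 11, 10, 4, 2, 13, 1, 5, 9, 6, 7, 3, 12] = (1 8 5 2 11 7)(3 10 6 13 12)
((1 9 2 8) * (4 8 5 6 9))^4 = ((1 4 8)(2 5 6 9))^4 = (9)(1 4 8)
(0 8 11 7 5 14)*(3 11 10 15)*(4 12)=[8, 1, 2, 11, 12, 14, 6, 5, 10, 9, 15, 7, 4, 13, 0, 3]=(0 8 10 15 3 11 7 5 14)(4 12)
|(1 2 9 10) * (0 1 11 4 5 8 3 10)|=|(0 1 2 9)(3 10 11 4 5 8)|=12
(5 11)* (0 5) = (0 5 11) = [5, 1, 2, 3, 4, 11, 6, 7, 8, 9, 10, 0]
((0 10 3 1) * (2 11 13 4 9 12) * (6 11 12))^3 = ((0 10 3 1)(2 12)(4 9 6 11 13))^3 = (0 1 3 10)(2 12)(4 11 9 13 6)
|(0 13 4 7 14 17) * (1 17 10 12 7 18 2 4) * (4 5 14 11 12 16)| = |(0 13 1 17)(2 5 14 10 16 4 18)(7 11 12)| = 84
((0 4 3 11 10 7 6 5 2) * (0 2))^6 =(0 6 10 3)(4 5 7 11) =((0 4 3 11 10 7 6 5))^6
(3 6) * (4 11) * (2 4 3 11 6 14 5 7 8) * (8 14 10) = (2 4 6 11 3 10 8)(5 7 14) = [0, 1, 4, 10, 6, 7, 11, 14, 2, 9, 8, 3, 12, 13, 5]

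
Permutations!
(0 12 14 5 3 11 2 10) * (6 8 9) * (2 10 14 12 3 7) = (0 3 11 10)(2 14 5 7)(6 8 9) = [3, 1, 14, 11, 4, 7, 8, 2, 9, 6, 0, 10, 12, 13, 5]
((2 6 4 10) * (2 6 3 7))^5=((2 3 7)(4 10 6))^5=(2 7 3)(4 6 10)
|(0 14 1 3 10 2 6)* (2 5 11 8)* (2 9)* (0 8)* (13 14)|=8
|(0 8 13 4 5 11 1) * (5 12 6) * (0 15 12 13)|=|(0 8)(1 15 12 6 5 11)(4 13)|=6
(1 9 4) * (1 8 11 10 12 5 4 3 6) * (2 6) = (1 9 3 2 6)(4 8 11 10 12 5) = [0, 9, 6, 2, 8, 4, 1, 7, 11, 3, 12, 10, 5]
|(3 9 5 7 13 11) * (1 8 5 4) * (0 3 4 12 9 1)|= 18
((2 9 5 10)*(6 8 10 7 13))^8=((2 9 5 7 13 6 8 10))^8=(13)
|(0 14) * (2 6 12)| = 6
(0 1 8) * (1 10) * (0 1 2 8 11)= (0 10 2 8 1 11)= [10, 11, 8, 3, 4, 5, 6, 7, 1, 9, 2, 0]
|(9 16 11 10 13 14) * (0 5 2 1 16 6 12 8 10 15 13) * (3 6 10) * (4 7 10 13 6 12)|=|(0 5 2 1 16 11 15 6 4 7 10)(3 12 8)(9 13 14)|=33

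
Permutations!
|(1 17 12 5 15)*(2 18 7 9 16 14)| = 30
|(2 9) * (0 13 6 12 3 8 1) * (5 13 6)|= 6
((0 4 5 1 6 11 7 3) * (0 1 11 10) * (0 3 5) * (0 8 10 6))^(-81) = ((0 4 8 10 3 1)(5 11 7))^(-81) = (11)(0 10)(1 8)(3 4)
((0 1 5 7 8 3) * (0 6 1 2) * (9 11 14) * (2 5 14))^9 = (0 11 14 6 8 5 2 9 1 3 7)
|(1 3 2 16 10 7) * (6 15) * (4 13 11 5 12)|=|(1 3 2 16 10 7)(4 13 11 5 12)(6 15)|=30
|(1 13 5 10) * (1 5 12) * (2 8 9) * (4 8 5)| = 6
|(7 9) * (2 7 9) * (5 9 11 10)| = |(2 7)(5 9 11 10)| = 4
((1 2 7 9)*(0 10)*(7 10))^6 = (10)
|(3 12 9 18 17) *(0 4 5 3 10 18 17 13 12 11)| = 30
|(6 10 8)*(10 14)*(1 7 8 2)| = |(1 7 8 6 14 10 2)| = 7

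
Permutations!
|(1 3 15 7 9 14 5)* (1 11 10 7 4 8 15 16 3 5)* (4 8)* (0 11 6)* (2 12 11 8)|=26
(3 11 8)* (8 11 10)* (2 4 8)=(11)(2 4 8 3 10)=[0, 1, 4, 10, 8, 5, 6, 7, 3, 9, 2, 11]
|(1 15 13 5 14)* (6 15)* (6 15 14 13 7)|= |(1 15 7 6 14)(5 13)|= 10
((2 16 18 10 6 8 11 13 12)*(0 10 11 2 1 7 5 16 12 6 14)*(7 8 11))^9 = (1 8 2 12)(5 16 18 7)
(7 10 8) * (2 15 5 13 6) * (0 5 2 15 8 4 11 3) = [5, 1, 8, 0, 11, 13, 15, 10, 7, 9, 4, 3, 12, 6, 14, 2] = (0 5 13 6 15 2 8 7 10 4 11 3)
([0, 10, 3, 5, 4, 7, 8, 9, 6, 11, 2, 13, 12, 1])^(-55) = (1 13 11 9 7 5 3 2 10)(6 8)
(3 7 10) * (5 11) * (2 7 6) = (2 7 10 3 6)(5 11) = [0, 1, 7, 6, 4, 11, 2, 10, 8, 9, 3, 5]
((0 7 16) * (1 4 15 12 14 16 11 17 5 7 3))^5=((0 3 1 4 15 12 14 16)(5 7 11 17))^5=(0 12 1 16 15 3 14 4)(5 7 11 17)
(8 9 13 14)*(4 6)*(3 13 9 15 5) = (3 13 14 8 15 5)(4 6) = [0, 1, 2, 13, 6, 3, 4, 7, 15, 9, 10, 11, 12, 14, 8, 5]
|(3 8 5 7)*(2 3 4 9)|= |(2 3 8 5 7 4 9)|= 7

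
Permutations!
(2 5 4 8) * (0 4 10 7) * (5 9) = [4, 1, 9, 3, 8, 10, 6, 0, 2, 5, 7] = (0 4 8 2 9 5 10 7)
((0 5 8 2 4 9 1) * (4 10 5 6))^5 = ((0 6 4 9 1)(2 10 5 8))^5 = (2 10 5 8)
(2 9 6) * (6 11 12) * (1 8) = (1 8)(2 9 11 12 6) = [0, 8, 9, 3, 4, 5, 2, 7, 1, 11, 10, 12, 6]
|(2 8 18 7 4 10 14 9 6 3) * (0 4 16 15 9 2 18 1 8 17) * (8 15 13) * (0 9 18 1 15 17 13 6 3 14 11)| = |(0 4 10 11)(1 17 9 3)(2 13 8 15 18 7 16 6 14)| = 36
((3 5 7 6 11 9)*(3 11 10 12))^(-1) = ((3 5 7 6 10 12)(9 11))^(-1) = (3 12 10 6 7 5)(9 11)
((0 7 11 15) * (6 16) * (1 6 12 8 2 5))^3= (0 15 11 7)(1 12 5 16 2 6 8)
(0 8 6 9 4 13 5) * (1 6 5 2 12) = (0 8 5)(1 6 9 4 13 2 12) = [8, 6, 12, 3, 13, 0, 9, 7, 5, 4, 10, 11, 1, 2]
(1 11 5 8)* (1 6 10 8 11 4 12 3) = (1 4 12 3)(5 11)(6 10 8) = [0, 4, 2, 1, 12, 11, 10, 7, 6, 9, 8, 5, 3]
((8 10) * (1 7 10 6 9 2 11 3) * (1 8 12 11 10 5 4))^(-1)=((1 7 5 4)(2 10 12 11 3 8 6 9))^(-1)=(1 4 5 7)(2 9 6 8 3 11 12 10)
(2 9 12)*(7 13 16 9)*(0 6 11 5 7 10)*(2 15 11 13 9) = (0 6 13 16 2 10)(5 7 9 12 15 11) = [6, 1, 10, 3, 4, 7, 13, 9, 8, 12, 0, 5, 15, 16, 14, 11, 2]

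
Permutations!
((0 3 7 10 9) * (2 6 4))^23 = (0 10 3 9 7)(2 4 6)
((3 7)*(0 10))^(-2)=((0 10)(3 7))^(-2)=(10)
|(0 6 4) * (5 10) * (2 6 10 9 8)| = 8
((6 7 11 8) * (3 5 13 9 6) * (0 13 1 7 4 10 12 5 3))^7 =((0 13 9 6 4 10 12 5 1 7 11 8))^7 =(0 5 9 7 4 8 12 13 1 6 11 10)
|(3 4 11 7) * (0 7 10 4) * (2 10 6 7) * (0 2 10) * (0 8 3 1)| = 21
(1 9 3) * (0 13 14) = [13, 9, 2, 1, 4, 5, 6, 7, 8, 3, 10, 11, 12, 14, 0] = (0 13 14)(1 9 3)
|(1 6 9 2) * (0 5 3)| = 12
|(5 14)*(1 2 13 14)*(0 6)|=10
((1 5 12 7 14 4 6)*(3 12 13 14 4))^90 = (14)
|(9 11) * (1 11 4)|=|(1 11 9 4)|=4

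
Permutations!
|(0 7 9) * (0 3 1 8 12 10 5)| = |(0 7 9 3 1 8 12 10 5)| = 9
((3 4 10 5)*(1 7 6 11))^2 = ((1 7 6 11)(3 4 10 5))^2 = (1 6)(3 10)(4 5)(7 11)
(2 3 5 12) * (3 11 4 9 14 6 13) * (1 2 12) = (1 2 11 4 9 14 6 13 3 5) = [0, 2, 11, 5, 9, 1, 13, 7, 8, 14, 10, 4, 12, 3, 6]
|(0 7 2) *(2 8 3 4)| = 6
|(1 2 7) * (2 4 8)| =5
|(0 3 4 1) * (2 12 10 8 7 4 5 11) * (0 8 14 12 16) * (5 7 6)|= |(0 3 7 4 1 8 6 5 11 2 16)(10 14 12)|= 33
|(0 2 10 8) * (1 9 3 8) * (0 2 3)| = 7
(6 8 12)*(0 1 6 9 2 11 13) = (0 1 6 8 12 9 2 11 13) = [1, 6, 11, 3, 4, 5, 8, 7, 12, 2, 10, 13, 9, 0]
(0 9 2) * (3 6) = [9, 1, 0, 6, 4, 5, 3, 7, 8, 2] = (0 9 2)(3 6)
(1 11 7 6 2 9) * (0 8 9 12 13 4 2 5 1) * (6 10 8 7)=(0 7 10 8 9)(1 11 6 5)(2 12 13 4)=[7, 11, 12, 3, 2, 1, 5, 10, 9, 0, 8, 6, 13, 4]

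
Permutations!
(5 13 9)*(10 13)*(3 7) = (3 7)(5 10 13 9) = [0, 1, 2, 7, 4, 10, 6, 3, 8, 5, 13, 11, 12, 9]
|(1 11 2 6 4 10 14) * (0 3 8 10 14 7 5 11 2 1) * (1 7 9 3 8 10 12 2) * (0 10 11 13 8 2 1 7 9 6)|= |(0 2)(1 7 5 13 8 12)(3 11 9)(4 14 10 6)|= 12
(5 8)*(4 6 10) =(4 6 10)(5 8) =[0, 1, 2, 3, 6, 8, 10, 7, 5, 9, 4]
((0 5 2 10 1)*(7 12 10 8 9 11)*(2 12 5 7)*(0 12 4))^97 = ((0 7 5 4)(1 12 10)(2 8 9 11))^97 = (0 7 5 4)(1 12 10)(2 8 9 11)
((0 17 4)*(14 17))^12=(17)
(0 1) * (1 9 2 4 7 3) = (0 9 2 4 7 3 1) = [9, 0, 4, 1, 7, 5, 6, 3, 8, 2]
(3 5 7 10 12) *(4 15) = (3 5 7 10 12)(4 15) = [0, 1, 2, 5, 15, 7, 6, 10, 8, 9, 12, 11, 3, 13, 14, 4]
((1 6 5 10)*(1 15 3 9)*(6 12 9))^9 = (3 15 10 5 6)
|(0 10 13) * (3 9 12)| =3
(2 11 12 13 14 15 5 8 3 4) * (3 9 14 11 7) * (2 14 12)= (2 7 3 4 14 15 5 8 9 12 13 11)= [0, 1, 7, 4, 14, 8, 6, 3, 9, 12, 10, 2, 13, 11, 15, 5]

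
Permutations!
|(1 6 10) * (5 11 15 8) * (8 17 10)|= 8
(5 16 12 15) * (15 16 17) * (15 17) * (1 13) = (17)(1 13)(5 15)(12 16) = [0, 13, 2, 3, 4, 15, 6, 7, 8, 9, 10, 11, 16, 1, 14, 5, 12, 17]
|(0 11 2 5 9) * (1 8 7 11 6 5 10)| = |(0 6 5 9)(1 8 7 11 2 10)| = 12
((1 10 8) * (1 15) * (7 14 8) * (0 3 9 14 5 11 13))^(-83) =((0 3 9 14 8 15 1 10 7 5 11 13))^(-83) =(0 3 9 14 8 15 1 10 7 5 11 13)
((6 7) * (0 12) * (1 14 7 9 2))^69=(0 12)(1 6)(2 7)(9 14)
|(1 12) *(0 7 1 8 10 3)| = |(0 7 1 12 8 10 3)| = 7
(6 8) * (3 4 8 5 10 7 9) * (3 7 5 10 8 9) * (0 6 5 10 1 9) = [6, 9, 2, 4, 0, 8, 1, 3, 5, 7, 10] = (10)(0 6 1 9 7 3 4)(5 8)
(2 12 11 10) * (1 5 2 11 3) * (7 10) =(1 5 2 12 3)(7 10 11) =[0, 5, 12, 1, 4, 2, 6, 10, 8, 9, 11, 7, 3]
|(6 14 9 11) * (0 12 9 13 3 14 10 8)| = |(0 12 9 11 6 10 8)(3 14 13)| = 21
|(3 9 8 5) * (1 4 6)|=12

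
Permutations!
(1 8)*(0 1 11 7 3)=[1, 8, 2, 0, 4, 5, 6, 3, 11, 9, 10, 7]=(0 1 8 11 7 3)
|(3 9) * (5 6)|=|(3 9)(5 6)|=2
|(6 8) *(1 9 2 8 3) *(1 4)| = |(1 9 2 8 6 3 4)| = 7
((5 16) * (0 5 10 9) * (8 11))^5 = ((0 5 16 10 9)(8 11))^5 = (16)(8 11)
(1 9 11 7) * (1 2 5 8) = (1 9 11 7 2 5 8) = [0, 9, 5, 3, 4, 8, 6, 2, 1, 11, 10, 7]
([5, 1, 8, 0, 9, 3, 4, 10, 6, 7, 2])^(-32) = (0 5 3)(2 4 10 6 7 8 9)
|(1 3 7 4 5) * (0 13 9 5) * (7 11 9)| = 20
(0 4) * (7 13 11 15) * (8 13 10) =[4, 1, 2, 3, 0, 5, 6, 10, 13, 9, 8, 15, 12, 11, 14, 7] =(0 4)(7 10 8 13 11 15)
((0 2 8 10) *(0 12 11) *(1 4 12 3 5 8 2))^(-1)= ((0 1 4 12 11)(3 5 8 10))^(-1)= (0 11 12 4 1)(3 10 8 5)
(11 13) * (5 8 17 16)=(5 8 17 16)(11 13)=[0, 1, 2, 3, 4, 8, 6, 7, 17, 9, 10, 13, 12, 11, 14, 15, 5, 16]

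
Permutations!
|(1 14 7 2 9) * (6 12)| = 10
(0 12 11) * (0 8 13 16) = (0 12 11 8 13 16) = [12, 1, 2, 3, 4, 5, 6, 7, 13, 9, 10, 8, 11, 16, 14, 15, 0]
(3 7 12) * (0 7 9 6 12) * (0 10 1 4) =(0 7 10 1 4)(3 9 6 12) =[7, 4, 2, 9, 0, 5, 12, 10, 8, 6, 1, 11, 3]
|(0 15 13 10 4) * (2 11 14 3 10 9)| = 10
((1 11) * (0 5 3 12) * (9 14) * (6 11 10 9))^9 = (0 5 3 12)(1 14)(6 10)(9 11)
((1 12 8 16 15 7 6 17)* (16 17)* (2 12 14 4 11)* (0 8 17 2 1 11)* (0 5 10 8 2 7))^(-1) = (0 15 16 6 7 8 10 5 4 14 1 11 17 12 2) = ((0 2 12 17 11 1 14 4 5 10 8 7 6 16 15))^(-1)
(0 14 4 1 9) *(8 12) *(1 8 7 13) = (0 14 4 8 12 7 13 1 9) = [14, 9, 2, 3, 8, 5, 6, 13, 12, 0, 10, 11, 7, 1, 4]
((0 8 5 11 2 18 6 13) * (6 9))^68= ((0 8 5 11 2 18 9 6 13))^68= (0 18 8 9 5 6 11 13 2)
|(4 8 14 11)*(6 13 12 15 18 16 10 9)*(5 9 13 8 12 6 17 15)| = 14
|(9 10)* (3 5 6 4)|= |(3 5 6 4)(9 10)|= 4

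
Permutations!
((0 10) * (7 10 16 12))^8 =(0 7 16 10 12)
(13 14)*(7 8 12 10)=(7 8 12 10)(13 14)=[0, 1, 2, 3, 4, 5, 6, 8, 12, 9, 7, 11, 10, 14, 13]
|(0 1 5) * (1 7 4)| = 5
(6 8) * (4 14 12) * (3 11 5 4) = (3 11 5 4 14 12)(6 8) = [0, 1, 2, 11, 14, 4, 8, 7, 6, 9, 10, 5, 3, 13, 12]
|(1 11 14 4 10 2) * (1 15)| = |(1 11 14 4 10 2 15)| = 7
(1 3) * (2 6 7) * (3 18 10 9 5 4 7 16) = (1 18 10 9 5 4 7 2 6 16 3) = [0, 18, 6, 1, 7, 4, 16, 2, 8, 5, 9, 11, 12, 13, 14, 15, 3, 17, 10]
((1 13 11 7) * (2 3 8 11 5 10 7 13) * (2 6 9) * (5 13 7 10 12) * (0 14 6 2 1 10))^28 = ((0 14 6 9 1 2 3 8 11 7 10)(5 12))^28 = (0 3 14 8 6 11 9 7 1 10 2)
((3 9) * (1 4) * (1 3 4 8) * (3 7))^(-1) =((1 8)(3 9 4 7))^(-1) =(1 8)(3 7 4 9)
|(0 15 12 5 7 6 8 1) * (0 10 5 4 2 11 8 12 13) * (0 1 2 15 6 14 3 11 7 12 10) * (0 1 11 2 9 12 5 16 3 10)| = 42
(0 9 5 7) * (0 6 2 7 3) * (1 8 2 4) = (0 9 5 3)(1 8 2 7 6 4) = [9, 8, 7, 0, 1, 3, 4, 6, 2, 5]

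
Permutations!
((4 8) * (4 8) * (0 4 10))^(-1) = ((0 4 10))^(-1) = (0 10 4)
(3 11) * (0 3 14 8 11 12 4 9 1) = (0 3 12 4 9 1)(8 11 14) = [3, 0, 2, 12, 9, 5, 6, 7, 11, 1, 10, 14, 4, 13, 8]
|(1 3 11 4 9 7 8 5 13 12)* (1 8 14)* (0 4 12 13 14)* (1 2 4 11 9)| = 12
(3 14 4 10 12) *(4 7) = (3 14 7 4 10 12) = [0, 1, 2, 14, 10, 5, 6, 4, 8, 9, 12, 11, 3, 13, 7]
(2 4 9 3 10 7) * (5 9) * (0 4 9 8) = [4, 1, 9, 10, 5, 8, 6, 2, 0, 3, 7] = (0 4 5 8)(2 9 3 10 7)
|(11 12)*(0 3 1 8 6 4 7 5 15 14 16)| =|(0 3 1 8 6 4 7 5 15 14 16)(11 12)| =22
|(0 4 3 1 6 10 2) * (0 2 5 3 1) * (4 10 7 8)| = 20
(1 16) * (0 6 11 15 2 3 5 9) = (0 6 11 15 2 3 5 9)(1 16) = [6, 16, 3, 5, 4, 9, 11, 7, 8, 0, 10, 15, 12, 13, 14, 2, 1]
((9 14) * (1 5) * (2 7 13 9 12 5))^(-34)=(1 12 9 7)(2 5 14 13)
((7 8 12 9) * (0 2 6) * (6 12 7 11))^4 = (0 11 12)(2 6 9)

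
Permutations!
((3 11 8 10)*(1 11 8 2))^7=((1 11 2)(3 8 10))^7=(1 11 2)(3 8 10)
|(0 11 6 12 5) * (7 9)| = 10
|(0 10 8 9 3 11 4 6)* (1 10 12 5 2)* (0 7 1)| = 36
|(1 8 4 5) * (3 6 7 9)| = 4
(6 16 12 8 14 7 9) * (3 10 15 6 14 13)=(3 10 15 6 16 12 8 13)(7 9 14)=[0, 1, 2, 10, 4, 5, 16, 9, 13, 14, 15, 11, 8, 3, 7, 6, 12]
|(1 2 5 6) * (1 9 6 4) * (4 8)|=10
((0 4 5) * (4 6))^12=((0 6 4 5))^12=(6)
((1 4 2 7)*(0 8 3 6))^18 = ((0 8 3 6)(1 4 2 7))^18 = (0 3)(1 2)(4 7)(6 8)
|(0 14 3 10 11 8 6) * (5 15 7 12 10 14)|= 18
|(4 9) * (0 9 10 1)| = 5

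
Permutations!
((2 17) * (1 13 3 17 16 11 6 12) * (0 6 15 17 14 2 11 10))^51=(17)(0 6 12 1 13 3 14 2 16 10)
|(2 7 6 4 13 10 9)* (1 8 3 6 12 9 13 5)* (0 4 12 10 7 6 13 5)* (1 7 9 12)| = |(0 4)(1 8 3 13 9 2 6)(5 7 10)| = 42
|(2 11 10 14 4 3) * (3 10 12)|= 12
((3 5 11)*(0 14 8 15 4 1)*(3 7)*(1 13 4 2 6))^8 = ((0 14 8 15 2 6 1)(3 5 11 7)(4 13))^8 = (0 14 8 15 2 6 1)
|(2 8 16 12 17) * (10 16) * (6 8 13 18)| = 9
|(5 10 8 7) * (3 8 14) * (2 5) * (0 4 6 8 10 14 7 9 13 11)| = 42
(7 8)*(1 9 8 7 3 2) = [0, 9, 1, 2, 4, 5, 6, 7, 3, 8] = (1 9 8 3 2)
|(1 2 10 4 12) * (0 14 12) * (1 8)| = |(0 14 12 8 1 2 10 4)| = 8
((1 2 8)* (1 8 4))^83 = (8)(1 4 2)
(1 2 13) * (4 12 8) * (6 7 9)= [0, 2, 13, 3, 12, 5, 7, 9, 4, 6, 10, 11, 8, 1]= (1 2 13)(4 12 8)(6 7 9)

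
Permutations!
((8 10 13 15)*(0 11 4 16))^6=(0 4)(8 13)(10 15)(11 16)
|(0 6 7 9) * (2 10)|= 4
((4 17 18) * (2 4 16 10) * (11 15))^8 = (2 17 16)(4 18 10)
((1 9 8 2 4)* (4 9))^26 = (2 8 9)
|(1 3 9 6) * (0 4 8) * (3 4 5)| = |(0 5 3 9 6 1 4 8)| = 8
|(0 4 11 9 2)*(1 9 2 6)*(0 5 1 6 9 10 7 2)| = 15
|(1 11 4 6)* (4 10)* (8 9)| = |(1 11 10 4 6)(8 9)| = 10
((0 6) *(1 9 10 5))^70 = (1 10)(5 9) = ((0 6)(1 9 10 5))^70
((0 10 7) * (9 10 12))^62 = (0 9 7 12 10) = ((0 12 9 10 7))^62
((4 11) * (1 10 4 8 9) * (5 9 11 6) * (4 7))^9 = (1 7 6 9 10 4 5)(8 11)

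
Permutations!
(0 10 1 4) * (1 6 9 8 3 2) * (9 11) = [10, 4, 1, 2, 0, 5, 11, 7, 3, 8, 6, 9] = (0 10 6 11 9 8 3 2 1 4)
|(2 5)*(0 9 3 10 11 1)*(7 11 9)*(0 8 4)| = |(0 7 11 1 8 4)(2 5)(3 10 9)| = 6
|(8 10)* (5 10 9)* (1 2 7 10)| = |(1 2 7 10 8 9 5)| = 7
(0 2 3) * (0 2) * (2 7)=(2 3 7)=[0, 1, 3, 7, 4, 5, 6, 2]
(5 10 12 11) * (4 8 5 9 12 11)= (4 8 5 10 11 9 12)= [0, 1, 2, 3, 8, 10, 6, 7, 5, 12, 11, 9, 4]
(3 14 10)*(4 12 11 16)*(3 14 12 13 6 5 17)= (3 12 11 16 4 13 6 5 17)(10 14)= [0, 1, 2, 12, 13, 17, 5, 7, 8, 9, 14, 16, 11, 6, 10, 15, 4, 3]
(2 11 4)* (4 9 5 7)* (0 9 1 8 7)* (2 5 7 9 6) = [6, 8, 11, 3, 5, 0, 2, 4, 9, 7, 10, 1] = (0 6 2 11 1 8 9 7 4 5)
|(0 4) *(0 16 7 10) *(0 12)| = 6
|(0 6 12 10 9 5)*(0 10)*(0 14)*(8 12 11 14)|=|(0 6 11 14)(5 10 9)(8 12)|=12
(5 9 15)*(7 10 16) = (5 9 15)(7 10 16) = [0, 1, 2, 3, 4, 9, 6, 10, 8, 15, 16, 11, 12, 13, 14, 5, 7]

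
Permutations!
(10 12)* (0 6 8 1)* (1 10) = (0 6 8 10 12 1) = [6, 0, 2, 3, 4, 5, 8, 7, 10, 9, 12, 11, 1]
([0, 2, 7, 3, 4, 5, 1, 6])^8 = (7)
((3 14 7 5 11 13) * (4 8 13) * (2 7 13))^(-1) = (2 8 4 11 5 7)(3 13 14)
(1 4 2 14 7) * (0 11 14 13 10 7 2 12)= (0 11 14 2 13 10 7 1 4 12)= [11, 4, 13, 3, 12, 5, 6, 1, 8, 9, 7, 14, 0, 10, 2]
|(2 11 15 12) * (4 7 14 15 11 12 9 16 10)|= 14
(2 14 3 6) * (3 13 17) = [0, 1, 14, 6, 4, 5, 2, 7, 8, 9, 10, 11, 12, 17, 13, 15, 16, 3] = (2 14 13 17 3 6)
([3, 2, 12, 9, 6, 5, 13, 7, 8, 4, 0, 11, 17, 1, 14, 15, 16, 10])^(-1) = (0 10 17 12 2 1 13 6 4 9 3)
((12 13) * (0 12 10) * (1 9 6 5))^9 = (0 12 13 10)(1 9 6 5)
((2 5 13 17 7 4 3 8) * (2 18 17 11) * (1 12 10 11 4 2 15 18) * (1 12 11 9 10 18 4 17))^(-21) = (1 4 12 11 3 18 15 8)(2 7 17 13 5)(9 10)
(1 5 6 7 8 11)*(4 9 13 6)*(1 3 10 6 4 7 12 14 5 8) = (1 8 11 3 10 6 12 14 5 7)(4 9 13) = [0, 8, 2, 10, 9, 7, 12, 1, 11, 13, 6, 3, 14, 4, 5]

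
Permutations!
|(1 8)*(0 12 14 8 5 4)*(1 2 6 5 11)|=8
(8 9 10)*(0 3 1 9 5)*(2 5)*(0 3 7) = [7, 9, 5, 1, 4, 3, 6, 0, 2, 10, 8] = (0 7)(1 9 10 8 2 5 3)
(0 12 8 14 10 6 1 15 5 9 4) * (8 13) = (0 12 13 8 14 10 6 1 15 5 9 4) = [12, 15, 2, 3, 0, 9, 1, 7, 14, 4, 6, 11, 13, 8, 10, 5]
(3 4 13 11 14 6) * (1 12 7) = (1 12 7)(3 4 13 11 14 6) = [0, 12, 2, 4, 13, 5, 3, 1, 8, 9, 10, 14, 7, 11, 6]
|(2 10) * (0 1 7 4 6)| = |(0 1 7 4 6)(2 10)| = 10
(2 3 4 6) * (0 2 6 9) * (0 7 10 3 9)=[2, 1, 9, 4, 0, 5, 6, 10, 8, 7, 3]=(0 2 9 7 10 3 4)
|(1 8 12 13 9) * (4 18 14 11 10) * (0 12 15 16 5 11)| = 14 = |(0 12 13 9 1 8 15 16 5 11 10 4 18 14)|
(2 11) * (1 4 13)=(1 4 13)(2 11)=[0, 4, 11, 3, 13, 5, 6, 7, 8, 9, 10, 2, 12, 1]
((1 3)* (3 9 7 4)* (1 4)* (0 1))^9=(0 1 9 7)(3 4)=((0 1 9 7)(3 4))^9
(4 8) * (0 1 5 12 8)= [1, 5, 2, 3, 0, 12, 6, 7, 4, 9, 10, 11, 8]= (0 1 5 12 8 4)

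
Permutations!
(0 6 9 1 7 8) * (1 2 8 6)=[1, 7, 8, 3, 4, 5, 9, 6, 0, 2]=(0 1 7 6 9 2 8)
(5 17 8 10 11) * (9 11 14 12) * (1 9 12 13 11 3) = [0, 9, 2, 1, 4, 17, 6, 7, 10, 3, 14, 5, 12, 11, 13, 15, 16, 8] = (1 9 3)(5 17 8 10 14 13 11)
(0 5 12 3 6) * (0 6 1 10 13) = (0 5 12 3 1 10 13) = [5, 10, 2, 1, 4, 12, 6, 7, 8, 9, 13, 11, 3, 0]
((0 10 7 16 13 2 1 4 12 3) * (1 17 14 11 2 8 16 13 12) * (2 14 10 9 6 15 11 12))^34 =(0 6 11 12)(2 16 8 13 7 10 17)(3 9 15 14)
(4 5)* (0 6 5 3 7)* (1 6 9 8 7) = (0 9 8 7)(1 6 5 4 3) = [9, 6, 2, 1, 3, 4, 5, 0, 7, 8]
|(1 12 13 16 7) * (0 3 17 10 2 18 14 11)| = 40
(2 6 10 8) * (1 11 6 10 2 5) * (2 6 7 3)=(1 11 7 3 2 10 8 5)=[0, 11, 10, 2, 4, 1, 6, 3, 5, 9, 8, 7]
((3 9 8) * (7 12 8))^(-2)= ((3 9 7 12 8))^(-2)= (3 12 9 8 7)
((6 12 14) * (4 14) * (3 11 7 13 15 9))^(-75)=(3 13)(4 14 6 12)(7 9)(11 15)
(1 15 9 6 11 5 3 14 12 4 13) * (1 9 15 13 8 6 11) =(15)(1 13 9 11 5 3 14 12 4 8 6) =[0, 13, 2, 14, 8, 3, 1, 7, 6, 11, 10, 5, 4, 9, 12, 15]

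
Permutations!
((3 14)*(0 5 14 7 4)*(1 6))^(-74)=(0 7 14)(3 5 4)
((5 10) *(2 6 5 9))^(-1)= ((2 6 5 10 9))^(-1)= (2 9 10 5 6)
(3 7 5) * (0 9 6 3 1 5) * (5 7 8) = (0 9 6 3 8 5 1 7) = [9, 7, 2, 8, 4, 1, 3, 0, 5, 6]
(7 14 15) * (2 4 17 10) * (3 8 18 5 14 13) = (2 4 17 10)(3 8 18 5 14 15 7 13) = [0, 1, 4, 8, 17, 14, 6, 13, 18, 9, 2, 11, 12, 3, 15, 7, 16, 10, 5]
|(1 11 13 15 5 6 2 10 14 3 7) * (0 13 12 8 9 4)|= 16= |(0 13 15 5 6 2 10 14 3 7 1 11 12 8 9 4)|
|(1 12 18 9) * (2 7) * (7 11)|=|(1 12 18 9)(2 11 7)|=12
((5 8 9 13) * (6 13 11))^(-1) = ((5 8 9 11 6 13))^(-1) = (5 13 6 11 9 8)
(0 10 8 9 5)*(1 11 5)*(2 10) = (0 2 10 8 9 1 11 5) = [2, 11, 10, 3, 4, 0, 6, 7, 9, 1, 8, 5]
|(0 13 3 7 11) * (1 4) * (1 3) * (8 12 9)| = 21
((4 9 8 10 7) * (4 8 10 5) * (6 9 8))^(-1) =(4 5 8)(6 7 10 9)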